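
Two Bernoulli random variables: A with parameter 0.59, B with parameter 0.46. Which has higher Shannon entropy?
B

For binary distributions, entropy is maximized at p=0.5 and decreases as p moves toward 0 or 1.

H(A) = H(0.59) = 0.9765 bits
H(B) = H(0.46) = 0.9954 bits

Distribution B (p=0.46) is closer to uniform (p=0.5), so it has higher entropy.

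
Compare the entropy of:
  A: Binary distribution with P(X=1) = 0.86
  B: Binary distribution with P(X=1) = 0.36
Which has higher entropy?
B

For binary distributions, entropy is maximized at p=0.5 and decreases as p moves toward 0 or 1.

H(A) = H(0.86) = 0.5842 bits
H(B) = H(0.36) = 0.9427 bits

Distribution B (p=0.36) is closer to uniform (p=0.5), so it has higher entropy.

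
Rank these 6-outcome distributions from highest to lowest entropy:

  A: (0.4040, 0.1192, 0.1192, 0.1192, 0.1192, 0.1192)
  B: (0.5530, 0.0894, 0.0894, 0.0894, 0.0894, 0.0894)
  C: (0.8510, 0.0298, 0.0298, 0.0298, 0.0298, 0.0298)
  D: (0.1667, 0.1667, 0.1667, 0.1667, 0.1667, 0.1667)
D > A > B > C

Key insight: Entropy is maximized by uniform distributions and minimized by concentrated distributions.

Entropies:
  H(A) = 2.3571 bits
  H(B) = 2.0298 bits
  H(C) = 0.9533 bits
  H(D) = 2.5850 bits

Ranking: D > A > B > C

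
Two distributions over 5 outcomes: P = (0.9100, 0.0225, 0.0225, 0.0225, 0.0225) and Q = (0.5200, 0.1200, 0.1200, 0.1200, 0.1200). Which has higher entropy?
Q

P is highly concentrated on one outcome (91%), making it nearly deterministic. Q spreads its mass more evenly (max 52%). The more spread-out distribution has higher entropy: H(P) ≈ 0.616 bits, H(Q) ≈ 1.959 bits.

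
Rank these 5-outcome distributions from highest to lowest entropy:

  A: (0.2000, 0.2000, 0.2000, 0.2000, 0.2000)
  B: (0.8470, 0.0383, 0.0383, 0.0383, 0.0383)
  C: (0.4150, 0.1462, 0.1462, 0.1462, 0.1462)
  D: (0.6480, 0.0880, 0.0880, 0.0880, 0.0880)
A > C > D > B

Key insight: Entropy is maximized by uniform distributions and minimized by concentrated distributions.

Entropies:
  H(A) = 2.3219 bits
  H(B) = 0.9233 bits
  H(C) = 2.1491 bits
  H(D) = 1.6398 bits

Ranking: A > C > D > B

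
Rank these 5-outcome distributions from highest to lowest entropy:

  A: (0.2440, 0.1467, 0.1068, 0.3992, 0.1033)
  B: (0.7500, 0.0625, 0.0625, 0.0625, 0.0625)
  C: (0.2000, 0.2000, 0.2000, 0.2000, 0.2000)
C > A > B

Key insight: Entropy is maximized by uniform distributions and minimized by concentrated distributions.

- Uniform distributions have maximum entropy log₂(5) = 2.3219 bits
- The more "peaked" or concentrated a distribution, the lower its entropy

Entropies:
  H(A) = 2.1146 bits
  H(B) = 1.3113 bits
  H(C) = 2.3219 bits

Ranking: C > A > B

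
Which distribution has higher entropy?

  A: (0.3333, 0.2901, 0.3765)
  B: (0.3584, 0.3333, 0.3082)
B

Both distributions are close to uniform, making this a harder comparison.

H(A) = 1.5769 bits
H(B) = 1.5822 bits

The distribution closer to uniform has higher entropy.
Answer: B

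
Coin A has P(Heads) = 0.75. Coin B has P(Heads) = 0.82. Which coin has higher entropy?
A

For binary distributions, entropy is maximized at p=0.5 and decreases as p moves toward 0 or 1.

H(A) = H(0.75) = 0.8113 bits
H(B) = H(0.82) = 0.6801 bits

Distribution A (p=0.75) is closer to uniform (p=0.5), so it has higher entropy.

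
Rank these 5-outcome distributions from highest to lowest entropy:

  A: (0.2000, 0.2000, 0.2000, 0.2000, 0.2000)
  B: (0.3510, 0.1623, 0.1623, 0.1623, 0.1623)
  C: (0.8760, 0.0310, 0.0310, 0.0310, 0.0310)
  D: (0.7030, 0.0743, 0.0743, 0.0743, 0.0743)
A > B > D > C

Key insight: Entropy is maximized by uniform distributions and minimized by concentrated distributions.

Entropies:
  H(A) = 2.3219 bits
  H(B) = 2.2330 bits
  H(C) = 0.7888 bits
  H(D) = 1.4716 bits

Ranking: A > B > D > C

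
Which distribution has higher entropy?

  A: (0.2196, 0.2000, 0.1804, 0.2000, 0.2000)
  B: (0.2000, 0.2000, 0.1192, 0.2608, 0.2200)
A

Both distributions are close to uniform, making this a harder comparison.

H(A) = 2.3192 bits
H(B) = 2.2808 bits

The distribution closer to uniform has higher entropy.
Answer: A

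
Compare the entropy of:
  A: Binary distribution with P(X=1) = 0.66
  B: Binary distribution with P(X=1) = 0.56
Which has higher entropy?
B

For binary distributions, entropy is maximized at p=0.5 and decreases as p moves toward 0 or 1.

H(A) = H(0.66) = 0.9248 bits
H(B) = H(0.56) = 0.9896 bits

Distribution B (p=0.56) is closer to uniform (p=0.5), so it has higher entropy.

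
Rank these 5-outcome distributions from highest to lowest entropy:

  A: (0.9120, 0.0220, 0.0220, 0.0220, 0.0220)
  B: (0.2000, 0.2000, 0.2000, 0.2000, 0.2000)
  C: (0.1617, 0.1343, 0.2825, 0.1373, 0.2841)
B > C > A

Key insight: Entropy is maximized by uniform distributions and minimized by concentrated distributions.

- Uniform distributions have maximum entropy log₂(5) = 2.3219 bits
- The more "peaked" or concentrated a distribution, the lower its entropy

Entropies:
  H(A) = 0.6058 bits
  H(B) = 2.3219 bits
  H(C) = 2.2384 bits

Ranking: B > C > A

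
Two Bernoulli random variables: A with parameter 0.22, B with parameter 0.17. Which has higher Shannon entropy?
A

For binary distributions, entropy is maximized at p=0.5 and decreases as p moves toward 0 or 1.

H(A) = H(0.22) = 0.7602 bits
H(B) = H(0.17) = 0.6577 bits

Distribution A (p=0.22) is closer to uniform (p=0.5), so it has higher entropy.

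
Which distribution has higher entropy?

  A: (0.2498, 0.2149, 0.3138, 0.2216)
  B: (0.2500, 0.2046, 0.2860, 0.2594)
B

Both distributions are close to uniform, making this a harder comparison.

H(A) = 1.9830 bits
H(B) = 1.9898 bits

The distribution closer to uniform has higher entropy.
Answer: B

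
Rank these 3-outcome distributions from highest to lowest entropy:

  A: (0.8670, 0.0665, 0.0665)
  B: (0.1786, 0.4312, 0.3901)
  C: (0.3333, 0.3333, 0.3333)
C > B > A

Key insight: Entropy is maximized by uniform distributions and minimized by concentrated distributions.

- Uniform distributions have maximum entropy log₂(3) = 1.5850 bits
- The more "peaked" or concentrated a distribution, the lower its entropy

Entropies:
  H(A) = 0.6986 bits
  H(B) = 1.4970 bits
  H(C) = 1.5850 bits

Ranking: C > B > A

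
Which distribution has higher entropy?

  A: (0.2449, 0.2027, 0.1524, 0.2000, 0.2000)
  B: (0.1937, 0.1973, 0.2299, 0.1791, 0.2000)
B

Both distributions are close to uniform, making this a harder comparison.

H(A) = 2.3062 bits
H(B) = 2.3170 bits

The distribution closer to uniform has higher entropy.
Answer: B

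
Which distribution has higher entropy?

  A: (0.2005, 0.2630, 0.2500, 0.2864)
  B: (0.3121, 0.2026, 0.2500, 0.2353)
A

Both distributions are close to uniform, making this a harder comparison.

H(A) = 1.9883 bits
H(B) = 1.9821 bits

The distribution closer to uniform has higher entropy.
Answer: A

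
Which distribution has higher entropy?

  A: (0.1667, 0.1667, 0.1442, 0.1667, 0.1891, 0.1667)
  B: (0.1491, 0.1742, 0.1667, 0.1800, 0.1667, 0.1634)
B

Both distributions are close to uniform, making this a harder comparison.

H(A) = 2.5806 bits
H(B) = 2.5825 bits

The distribution closer to uniform has higher entropy.
Answer: B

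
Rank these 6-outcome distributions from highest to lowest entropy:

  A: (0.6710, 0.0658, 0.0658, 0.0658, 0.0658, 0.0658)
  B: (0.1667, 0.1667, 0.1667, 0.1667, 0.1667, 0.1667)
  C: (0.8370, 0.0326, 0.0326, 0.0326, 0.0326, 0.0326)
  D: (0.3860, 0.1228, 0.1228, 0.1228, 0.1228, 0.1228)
B > D > A > C

Key insight: Entropy is maximized by uniform distributions and minimized by concentrated distributions.

Entropies:
  H(A) = 1.6778 bits
  H(B) = 2.5850 bits
  H(C) = 1.0199 bits
  H(D) = 2.3878 bits

Ranking: B > D > A > C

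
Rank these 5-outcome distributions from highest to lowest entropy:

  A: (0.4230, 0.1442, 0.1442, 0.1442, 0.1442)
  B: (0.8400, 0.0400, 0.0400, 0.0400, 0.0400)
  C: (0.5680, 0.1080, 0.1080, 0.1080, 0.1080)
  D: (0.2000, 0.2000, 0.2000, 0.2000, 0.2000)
D > A > C > B

Key insight: Entropy is maximized by uniform distributions and minimized by concentrated distributions.

Entropies:
  H(A) = 2.1368 bits
  H(B) = 0.9543 bits
  H(C) = 1.8506 bits
  H(D) = 2.3219 bits

Ranking: D > A > C > B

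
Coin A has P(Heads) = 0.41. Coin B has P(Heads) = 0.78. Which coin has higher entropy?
A

For binary distributions, entropy is maximized at p=0.5 and decreases as p moves toward 0 or 1.

H(A) = H(0.41) = 0.9765 bits
H(B) = H(0.78) = 0.7602 bits

Distribution A (p=0.41) is closer to uniform (p=0.5), so it has higher entropy.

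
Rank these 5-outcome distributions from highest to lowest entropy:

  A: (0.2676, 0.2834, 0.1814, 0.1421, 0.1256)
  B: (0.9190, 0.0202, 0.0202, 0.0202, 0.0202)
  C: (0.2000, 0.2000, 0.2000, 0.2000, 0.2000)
C > A > B

Key insight: Entropy is maximized by uniform distributions and minimized by concentrated distributions.

- Uniform distributions have maximum entropy log₂(5) = 2.3219 bits
- The more "peaked" or concentrated a distribution, the lower its entropy

Entropies:
  H(A) = 2.2471 bits
  H(B) = 0.5677 bits
  H(C) = 2.3219 bits

Ranking: C > A > B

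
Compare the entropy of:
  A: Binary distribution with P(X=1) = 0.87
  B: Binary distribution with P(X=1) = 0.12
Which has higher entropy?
A

For binary distributions, entropy is maximized at p=0.5 and decreases as p moves toward 0 or 1.

H(A) = H(0.87) = 0.5574 bits
H(B) = H(0.12) = 0.5294 bits

Distribution A (p=0.87) is closer to uniform (p=0.5), so it has higher entropy.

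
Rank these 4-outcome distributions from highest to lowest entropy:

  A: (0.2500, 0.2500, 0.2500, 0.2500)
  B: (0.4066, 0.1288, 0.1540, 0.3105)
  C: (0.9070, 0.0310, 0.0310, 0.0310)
A > B > C

Key insight: Entropy is maximized by uniform distributions and minimized by concentrated distributions.

- Uniform distributions have maximum entropy log₂(4) = 2.0000 bits
- The more "peaked" or concentrated a distribution, the lower its entropy

Entropies:
  H(A) = 2.0000 bits
  H(B) = 1.8484 bits
  H(C) = 0.5938 bits

Ranking: A > B > C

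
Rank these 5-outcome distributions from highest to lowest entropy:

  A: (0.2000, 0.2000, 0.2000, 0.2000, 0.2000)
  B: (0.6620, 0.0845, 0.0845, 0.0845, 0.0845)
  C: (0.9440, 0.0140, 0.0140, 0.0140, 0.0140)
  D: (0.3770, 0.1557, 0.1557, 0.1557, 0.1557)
A > D > B > C

Key insight: Entropy is maximized by uniform distributions and minimized by concentrated distributions.

Entropies:
  H(A) = 2.3219 bits
  H(B) = 1.5989 bits
  H(C) = 0.4234 bits
  H(D) = 2.2019 bits

Ranking: A > D > B > C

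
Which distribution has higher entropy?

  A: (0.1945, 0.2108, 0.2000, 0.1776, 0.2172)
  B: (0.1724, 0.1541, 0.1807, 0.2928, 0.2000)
A

Both distributions are close to uniform, making this a harder comparison.

H(A) = 2.3185 bits
H(B) = 2.2823 bits

The distribution closer to uniform has higher entropy.
Answer: A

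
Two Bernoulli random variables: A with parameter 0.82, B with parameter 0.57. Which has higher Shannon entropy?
B

For binary distributions, entropy is maximized at p=0.5 and decreases as p moves toward 0 or 1.

H(A) = H(0.82) = 0.6801 bits
H(B) = H(0.57) = 0.9858 bits

Distribution B (p=0.57) is closer to uniform (p=0.5), so it has higher entropy.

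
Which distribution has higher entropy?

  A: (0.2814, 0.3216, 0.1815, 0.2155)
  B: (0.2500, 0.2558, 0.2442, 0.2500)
B

Both distributions are close to uniform, making this a harder comparison.

H(A) = 1.9651 bits
H(B) = 1.9998 bits

The distribution closer to uniform has higher entropy.
Answer: B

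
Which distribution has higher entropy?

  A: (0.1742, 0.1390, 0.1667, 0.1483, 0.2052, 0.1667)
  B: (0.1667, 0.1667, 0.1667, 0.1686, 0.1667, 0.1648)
B

Both distributions are close to uniform, making this a harder comparison.

H(A) = 2.5737 bits
H(B) = 2.5849 bits

The distribution closer to uniform has higher entropy.
Answer: B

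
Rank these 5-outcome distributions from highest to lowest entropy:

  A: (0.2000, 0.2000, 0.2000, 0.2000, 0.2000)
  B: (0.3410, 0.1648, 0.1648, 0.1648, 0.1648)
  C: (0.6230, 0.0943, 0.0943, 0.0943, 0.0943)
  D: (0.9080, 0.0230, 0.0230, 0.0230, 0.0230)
A > B > C > D

Key insight: Entropy is maximized by uniform distributions and minimized by concentrated distributions.

Entropies:
  H(A) = 2.3219 bits
  H(B) = 2.2438 bits
  H(C) = 1.7099 bits
  H(D) = 0.6271 bits

Ranking: A > B > C > D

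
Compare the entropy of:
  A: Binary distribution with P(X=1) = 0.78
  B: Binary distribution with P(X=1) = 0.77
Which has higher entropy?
B

For binary distributions, entropy is maximized at p=0.5 and decreases as p moves toward 0 or 1.

H(A) = H(0.78) = 0.7602 bits
H(B) = H(0.77) = 0.7780 bits

Distribution B (p=0.77) is closer to uniform (p=0.5), so it has higher entropy.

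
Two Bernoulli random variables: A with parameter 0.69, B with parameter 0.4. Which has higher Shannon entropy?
B

For binary distributions, entropy is maximized at p=0.5 and decreases as p moves toward 0 or 1.

H(A) = H(0.69) = 0.8932 bits
H(B) = H(0.4) = 0.9710 bits

Distribution B (p=0.4) is closer to uniform (p=0.5), so it has higher entropy.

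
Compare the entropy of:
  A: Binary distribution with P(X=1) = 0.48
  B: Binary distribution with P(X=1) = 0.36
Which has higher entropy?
A

For binary distributions, entropy is maximized at p=0.5 and decreases as p moves toward 0 or 1.

H(A) = H(0.48) = 0.9988 bits
H(B) = H(0.36) = 0.9427 bits

Distribution A (p=0.48) is closer to uniform (p=0.5), so it has higher entropy.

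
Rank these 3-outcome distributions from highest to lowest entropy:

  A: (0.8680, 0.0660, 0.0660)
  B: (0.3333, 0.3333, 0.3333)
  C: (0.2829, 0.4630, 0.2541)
B > C > A

Key insight: Entropy is maximized by uniform distributions and minimized by concentrated distributions.

- Uniform distributions have maximum entropy log₂(3) = 1.5850 bits
- The more "peaked" or concentrated a distribution, the lower its entropy

Entropies:
  H(A) = 0.6949 bits
  H(B) = 1.5850 bits
  H(C) = 1.5320 bits

Ranking: B > C > A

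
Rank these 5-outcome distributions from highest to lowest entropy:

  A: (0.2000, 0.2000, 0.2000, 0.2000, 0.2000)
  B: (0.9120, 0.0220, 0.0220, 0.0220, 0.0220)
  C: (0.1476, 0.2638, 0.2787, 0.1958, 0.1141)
A > C > B

Key insight: Entropy is maximized by uniform distributions and minimized by concentrated distributions.

- Uniform distributions have maximum entropy log₂(5) = 2.3219 bits
- The more "peaked" or concentrated a distribution, the lower its entropy

Entropies:
  H(A) = 2.3219 bits
  H(B) = 0.6058 bits
  H(C) = 2.2462 bits

Ranking: A > C > B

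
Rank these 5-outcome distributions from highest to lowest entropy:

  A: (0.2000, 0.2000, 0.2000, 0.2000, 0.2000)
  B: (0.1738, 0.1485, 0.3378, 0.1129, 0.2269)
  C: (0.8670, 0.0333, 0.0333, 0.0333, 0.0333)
A > B > C

Key insight: Entropy is maximized by uniform distributions and minimized by concentrated distributions.

- Uniform distributions have maximum entropy log₂(5) = 2.3219 bits
- The more "peaked" or concentrated a distribution, the lower its entropy

Entropies:
  H(A) = 2.3219 bits
  H(B) = 2.2172 bits
  H(C) = 0.8316 bits

Ranking: A > B > C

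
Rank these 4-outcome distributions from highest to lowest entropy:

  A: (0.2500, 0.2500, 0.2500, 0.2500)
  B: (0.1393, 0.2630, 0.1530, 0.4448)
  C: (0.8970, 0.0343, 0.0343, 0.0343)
A > B > C

Key insight: Entropy is maximized by uniform distributions and minimized by concentrated distributions.

- Uniform distributions have maximum entropy log₂(4) = 2.0000 bits
- The more "peaked" or concentrated a distribution, the lower its entropy

Entropies:
  H(A) = 2.0000 bits
  H(B) = 1.8371 bits
  H(C) = 0.6417 bits

Ranking: A > B > C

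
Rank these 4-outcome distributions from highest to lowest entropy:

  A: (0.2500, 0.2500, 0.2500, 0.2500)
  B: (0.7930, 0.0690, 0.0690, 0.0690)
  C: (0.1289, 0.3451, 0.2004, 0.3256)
A > C > B

Key insight: Entropy is maximized by uniform distributions and minimized by concentrated distributions.

- Uniform distributions have maximum entropy log₂(4) = 2.0000 bits
- The more "peaked" or concentrated a distribution, the lower its entropy

Entropies:
  H(A) = 2.0000 bits
  H(B) = 1.0638 bits
  H(C) = 1.9026 bits

Ranking: A > C > B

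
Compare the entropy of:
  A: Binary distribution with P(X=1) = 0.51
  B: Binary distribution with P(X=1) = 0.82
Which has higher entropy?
A

For binary distributions, entropy is maximized at p=0.5 and decreases as p moves toward 0 or 1.

H(A) = H(0.51) = 0.9997 bits
H(B) = H(0.82) = 0.6801 bits

Distribution A (p=0.51) is closer to uniform (p=0.5), so it has higher entropy.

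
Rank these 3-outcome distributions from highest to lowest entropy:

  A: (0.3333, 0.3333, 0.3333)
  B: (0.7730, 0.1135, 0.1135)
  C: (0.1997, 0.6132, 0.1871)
A > C > B

Key insight: Entropy is maximized by uniform distributions and minimized by concentrated distributions.

- Uniform distributions have maximum entropy log₂(3) = 1.5850 bits
- The more "peaked" or concentrated a distribution, the lower its entropy

Entropies:
  H(A) = 1.5850 bits
  H(B) = 0.9997 bits
  H(C) = 1.3492 bits

Ranking: A > C > B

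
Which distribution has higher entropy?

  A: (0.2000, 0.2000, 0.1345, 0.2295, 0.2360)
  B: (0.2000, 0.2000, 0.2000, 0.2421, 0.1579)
B

Both distributions are close to uniform, making this a harder comparison.

H(A) = 2.2970 bits
H(B) = 2.3091 bits

The distribution closer to uniform has higher entropy.
Answer: B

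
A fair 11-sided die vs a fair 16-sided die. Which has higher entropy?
16-sided die

Both are uniform distributions; for uniform over n outcomes, H = log₂(n). H(11-sided) = log₂(11) = 3.459 bits and H(16-sided) = log₂(16) = 4.000 bits. More outcomes in a uniform distribution means higher entropy.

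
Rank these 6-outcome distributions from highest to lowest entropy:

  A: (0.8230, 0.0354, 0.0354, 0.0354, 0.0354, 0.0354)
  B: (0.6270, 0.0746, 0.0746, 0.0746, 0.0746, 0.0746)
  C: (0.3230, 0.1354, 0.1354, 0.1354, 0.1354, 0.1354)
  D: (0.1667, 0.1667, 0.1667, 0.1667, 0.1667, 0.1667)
D > C > B > A

Key insight: Entropy is maximized by uniform distributions and minimized by concentrated distributions.

Entropies:
  H(A) = 1.0845 bits
  H(B) = 1.8190 bits
  H(C) = 2.4796 bits
  H(D) = 2.5850 bits

Ranking: D > C > B > A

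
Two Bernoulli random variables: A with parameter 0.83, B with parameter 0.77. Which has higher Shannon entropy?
B

For binary distributions, entropy is maximized at p=0.5 and decreases as p moves toward 0 or 1.

H(A) = H(0.83) = 0.6577 bits
H(B) = H(0.77) = 0.7780 bits

Distribution B (p=0.77) is closer to uniform (p=0.5), so it has higher entropy.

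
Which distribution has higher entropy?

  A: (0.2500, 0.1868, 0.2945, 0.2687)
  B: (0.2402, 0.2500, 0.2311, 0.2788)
B

Both distributions are close to uniform, making this a harder comparison.

H(A) = 1.9810 bits
H(B) = 1.9964 bits

The distribution closer to uniform has higher entropy.
Answer: B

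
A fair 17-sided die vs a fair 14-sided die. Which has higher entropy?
17-sided die

Both are uniform distributions; for uniform over n outcomes, H = log₂(n). H(17-sided) = log₂(17) = 4.087 bits and H(14-sided) = log₂(14) = 3.807 bits. More outcomes in a uniform distribution means higher entropy.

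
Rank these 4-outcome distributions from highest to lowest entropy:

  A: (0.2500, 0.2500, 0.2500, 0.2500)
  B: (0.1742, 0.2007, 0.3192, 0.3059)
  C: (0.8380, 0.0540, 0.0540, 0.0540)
A > B > C

Key insight: Entropy is maximized by uniform distributions and minimized by concentrated distributions.

- Uniform distributions have maximum entropy log₂(4) = 2.0000 bits
- The more "peaked" or concentrated a distribution, the lower its entropy

Entropies:
  H(A) = 2.0000 bits
  H(B) = 1.9528 bits
  H(C) = 0.8958 bits

Ranking: A > B > C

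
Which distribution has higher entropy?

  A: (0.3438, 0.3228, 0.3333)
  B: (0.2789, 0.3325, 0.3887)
A

Both distributions are close to uniform, making this a harder comparison.

H(A) = 1.5845 bits
H(B) = 1.5719 bits

The distribution closer to uniform has higher entropy.
Answer: A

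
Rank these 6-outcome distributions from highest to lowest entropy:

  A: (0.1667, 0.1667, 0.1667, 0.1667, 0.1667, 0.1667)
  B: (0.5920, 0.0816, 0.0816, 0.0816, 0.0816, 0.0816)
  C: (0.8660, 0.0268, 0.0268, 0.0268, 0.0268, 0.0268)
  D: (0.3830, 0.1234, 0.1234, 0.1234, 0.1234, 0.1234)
A > D > B > C

Key insight: Entropy is maximized by uniform distributions and minimized by concentrated distributions.

Entropies:
  H(A) = 2.5850 bits
  H(B) = 1.9228 bits
  H(C) = 0.8794 bits
  H(D) = 2.3928 bits

Ranking: A > D > B > C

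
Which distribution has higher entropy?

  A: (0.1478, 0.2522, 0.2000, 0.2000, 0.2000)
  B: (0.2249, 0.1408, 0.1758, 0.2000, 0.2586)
A

Both distributions are close to uniform, making this a harder comparison.

H(A) = 2.3020 bits
H(B) = 2.2921 bits

The distribution closer to uniform has higher entropy.
Answer: A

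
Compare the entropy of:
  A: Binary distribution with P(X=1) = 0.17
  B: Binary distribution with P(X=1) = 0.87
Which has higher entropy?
A

For binary distributions, entropy is maximized at p=0.5 and decreases as p moves toward 0 or 1.

H(A) = H(0.17) = 0.6577 bits
H(B) = H(0.87) = 0.5574 bits

Distribution A (p=0.17) is closer to uniform (p=0.5), so it has higher entropy.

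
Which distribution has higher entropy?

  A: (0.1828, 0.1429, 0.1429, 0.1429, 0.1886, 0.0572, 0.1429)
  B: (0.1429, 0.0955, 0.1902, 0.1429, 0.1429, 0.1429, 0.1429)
B

Both distributions are close to uniform, making this a harder comparison.

H(A) = 2.7423 bits
H(B) = 2.7843 bits

The distribution closer to uniform has higher entropy.
Answer: B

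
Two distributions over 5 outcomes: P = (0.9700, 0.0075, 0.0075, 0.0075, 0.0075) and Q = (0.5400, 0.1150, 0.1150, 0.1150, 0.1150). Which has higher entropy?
Q

P is highly concentrated on one outcome (97%), making it nearly deterministic. Q spreads its mass more evenly (max 54%). The more spread-out distribution has higher entropy: H(P) ≈ 0.254 bits, H(Q) ≈ 1.915 bits.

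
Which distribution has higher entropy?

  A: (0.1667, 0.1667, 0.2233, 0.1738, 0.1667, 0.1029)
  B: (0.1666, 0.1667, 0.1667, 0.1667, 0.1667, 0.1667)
B

Both distributions are close to uniform, making this a harder comparison.

H(A) = 2.5518 bits
H(B) = 2.5850 bits

The distribution closer to uniform has higher entropy.
Answer: B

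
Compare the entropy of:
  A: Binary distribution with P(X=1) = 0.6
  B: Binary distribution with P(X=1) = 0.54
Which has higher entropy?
B

For binary distributions, entropy is maximized at p=0.5 and decreases as p moves toward 0 or 1.

H(A) = H(0.6) = 0.9710 bits
H(B) = H(0.54) = 0.9954 bits

Distribution B (p=0.54) is closer to uniform (p=0.5), so it has higher entropy.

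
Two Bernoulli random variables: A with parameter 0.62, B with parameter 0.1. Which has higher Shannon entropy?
A

For binary distributions, entropy is maximized at p=0.5 and decreases as p moves toward 0 or 1.

H(A) = H(0.62) = 0.9580 bits
H(B) = H(0.1) = 0.4690 bits

Distribution A (p=0.62) is closer to uniform (p=0.5), so it has higher entropy.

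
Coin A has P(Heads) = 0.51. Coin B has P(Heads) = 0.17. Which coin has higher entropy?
A

For binary distributions, entropy is maximized at p=0.5 and decreases as p moves toward 0 or 1.

H(A) = H(0.51) = 0.9997 bits
H(B) = H(0.17) = 0.6577 bits

Distribution A (p=0.51) is closer to uniform (p=0.5), so it has higher entropy.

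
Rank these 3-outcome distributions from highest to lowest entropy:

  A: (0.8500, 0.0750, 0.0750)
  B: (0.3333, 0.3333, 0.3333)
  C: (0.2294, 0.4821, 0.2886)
B > C > A

Key insight: Entropy is maximized by uniform distributions and minimized by concentrated distributions.

- Uniform distributions have maximum entropy log₂(3) = 1.5850 bits
- The more "peaked" or concentrated a distribution, the lower its entropy

Entropies:
  H(A) = 0.7598 bits
  H(B) = 1.5850 bits
  H(C) = 1.5121 bits

Ranking: B > C > A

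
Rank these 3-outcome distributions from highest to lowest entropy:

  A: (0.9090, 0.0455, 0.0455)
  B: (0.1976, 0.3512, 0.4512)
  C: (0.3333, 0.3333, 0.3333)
C > B > A

Key insight: Entropy is maximized by uniform distributions and minimized by concentrated distributions.

- Uniform distributions have maximum entropy log₂(3) = 1.5850 bits
- The more "peaked" or concentrated a distribution, the lower its entropy

Entropies:
  H(A) = 0.5308 bits
  H(B) = 1.5105 bits
  H(C) = 1.5850 bits

Ranking: C > B > A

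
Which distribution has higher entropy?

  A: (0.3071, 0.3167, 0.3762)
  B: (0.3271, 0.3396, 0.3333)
B

Both distributions are close to uniform, making this a harder comparison.

H(A) = 1.5790 bits
H(B) = 1.5848 bits

The distribution closer to uniform has higher entropy.
Answer: B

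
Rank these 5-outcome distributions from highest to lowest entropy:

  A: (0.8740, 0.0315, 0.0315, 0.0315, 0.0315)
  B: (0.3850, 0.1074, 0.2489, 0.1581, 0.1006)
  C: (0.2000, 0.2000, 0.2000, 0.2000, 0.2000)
C > B > A

Key insight: Entropy is maximized by uniform distributions and minimized by concentrated distributions.

- Uniform distributions have maximum entropy log₂(5) = 2.3219 bits
- The more "peaked" or concentrated a distribution, the lower its entropy

Entropies:
  H(A) = 0.7984 bits
  H(B) = 2.1293 bits
  H(C) = 2.3219 bits

Ranking: C > B > A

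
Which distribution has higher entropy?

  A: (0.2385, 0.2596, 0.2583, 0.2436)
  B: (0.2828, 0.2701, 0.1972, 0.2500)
A

Both distributions are close to uniform, making this a harder comparison.

H(A) = 1.9990 bits
H(B) = 1.9872 bits

The distribution closer to uniform has higher entropy.
Answer: A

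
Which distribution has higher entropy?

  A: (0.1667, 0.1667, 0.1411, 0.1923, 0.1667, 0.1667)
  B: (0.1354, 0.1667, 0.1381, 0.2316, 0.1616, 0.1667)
A

Both distributions are close to uniform, making this a harder comparison.

H(A) = 2.5793 bits
H(B) = 2.5603 bits

The distribution closer to uniform has higher entropy.
Answer: A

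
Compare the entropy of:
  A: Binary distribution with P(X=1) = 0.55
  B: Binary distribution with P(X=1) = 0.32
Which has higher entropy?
A

For binary distributions, entropy is maximized at p=0.5 and decreases as p moves toward 0 or 1.

H(A) = H(0.55) = 0.9928 bits
H(B) = H(0.32) = 0.9044 bits

Distribution A (p=0.55) is closer to uniform (p=0.5), so it has higher entropy.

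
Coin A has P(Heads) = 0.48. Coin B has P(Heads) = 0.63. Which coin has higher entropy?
A

For binary distributions, entropy is maximized at p=0.5 and decreases as p moves toward 0 or 1.

H(A) = H(0.48) = 0.9988 bits
H(B) = H(0.63) = 0.9507 bits

Distribution A (p=0.48) is closer to uniform (p=0.5), so it has higher entropy.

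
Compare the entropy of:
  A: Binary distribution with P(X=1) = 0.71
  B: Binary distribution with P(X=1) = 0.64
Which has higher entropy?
B

For binary distributions, entropy is maximized at p=0.5 and decreases as p moves toward 0 or 1.

H(A) = H(0.71) = 0.8687 bits
H(B) = H(0.64) = 0.9427 bits

Distribution B (p=0.64) is closer to uniform (p=0.5), so it has higher entropy.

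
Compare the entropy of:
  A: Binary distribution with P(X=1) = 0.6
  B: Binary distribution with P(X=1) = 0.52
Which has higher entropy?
B

For binary distributions, entropy is maximized at p=0.5 and decreases as p moves toward 0 or 1.

H(A) = H(0.6) = 0.9710 bits
H(B) = H(0.52) = 0.9988 bits

Distribution B (p=0.52) is closer to uniform (p=0.5), so it has higher entropy.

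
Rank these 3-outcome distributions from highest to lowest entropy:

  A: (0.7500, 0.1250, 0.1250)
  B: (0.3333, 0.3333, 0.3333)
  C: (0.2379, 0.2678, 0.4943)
B > C > A

Key insight: Entropy is maximized by uniform distributions and minimized by concentrated distributions.

- Uniform distributions have maximum entropy log₂(3) = 1.5850 bits
- The more "peaked" or concentrated a distribution, the lower its entropy

Entropies:
  H(A) = 1.0613 bits
  H(B) = 1.5850 bits
  H(C) = 1.5044 bits

Ranking: B > C > A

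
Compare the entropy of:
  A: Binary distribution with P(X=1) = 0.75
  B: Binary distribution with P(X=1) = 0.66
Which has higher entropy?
B

For binary distributions, entropy is maximized at p=0.5 and decreases as p moves toward 0 or 1.

H(A) = H(0.75) = 0.8113 bits
H(B) = H(0.66) = 0.9248 bits

Distribution B (p=0.66) is closer to uniform (p=0.5), so it has higher entropy.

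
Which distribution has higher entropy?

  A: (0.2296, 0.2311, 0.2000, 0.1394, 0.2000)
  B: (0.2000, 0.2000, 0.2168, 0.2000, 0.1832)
B

Both distributions are close to uniform, making this a harder comparison.

H(A) = 2.3008 bits
H(B) = 2.3199 bits

The distribution closer to uniform has higher entropy.
Answer: B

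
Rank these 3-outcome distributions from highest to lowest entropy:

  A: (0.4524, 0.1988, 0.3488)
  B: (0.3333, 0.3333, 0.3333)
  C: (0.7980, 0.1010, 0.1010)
B > A > C

Key insight: Entropy is maximized by uniform distributions and minimized by concentrated distributions.

- Uniform distributions have maximum entropy log₂(3) = 1.5850 bits
- The more "peaked" or concentrated a distribution, the lower its entropy

Entropies:
  H(A) = 1.5110 bits
  H(B) = 1.5850 bits
  H(C) = 0.9279 bits

Ranking: B > A > C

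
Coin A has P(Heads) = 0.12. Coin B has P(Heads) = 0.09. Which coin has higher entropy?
A

For binary distributions, entropy is maximized at p=0.5 and decreases as p moves toward 0 or 1.

H(A) = H(0.12) = 0.5294 bits
H(B) = H(0.09) = 0.4365 bits

Distribution A (p=0.12) is closer to uniform (p=0.5), so it has higher entropy.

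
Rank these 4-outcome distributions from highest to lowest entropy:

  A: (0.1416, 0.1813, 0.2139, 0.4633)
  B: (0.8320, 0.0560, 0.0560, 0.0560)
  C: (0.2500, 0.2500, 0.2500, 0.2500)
C > A > B

Key insight: Entropy is maximized by uniform distributions and minimized by concentrated distributions.

- Uniform distributions have maximum entropy log₂(4) = 2.0000 bits
- The more "peaked" or concentrated a distribution, the lower its entropy

Entropies:
  H(A) = 1.8360 bits
  H(B) = 0.9194 bits
  H(C) = 2.0000 bits

Ranking: C > A > B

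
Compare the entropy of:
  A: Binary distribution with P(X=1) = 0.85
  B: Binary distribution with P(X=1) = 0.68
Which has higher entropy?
B

For binary distributions, entropy is maximized at p=0.5 and decreases as p moves toward 0 or 1.

H(A) = H(0.85) = 0.6098 bits
H(B) = H(0.68) = 0.9044 bits

Distribution B (p=0.68) is closer to uniform (p=0.5), so it has higher entropy.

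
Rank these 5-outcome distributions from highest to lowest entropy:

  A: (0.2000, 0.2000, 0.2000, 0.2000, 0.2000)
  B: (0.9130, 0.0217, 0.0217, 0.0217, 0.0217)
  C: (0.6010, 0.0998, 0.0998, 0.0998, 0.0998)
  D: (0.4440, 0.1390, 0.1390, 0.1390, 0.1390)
A > D > C > B

Key insight: Entropy is maximized by uniform distributions and minimized by concentrated distributions.

Entropies:
  H(A) = 2.3219 bits
  H(B) = 0.6004 bits
  H(C) = 1.7684 bits
  H(D) = 2.1029 bits

Ranking: A > D > C > B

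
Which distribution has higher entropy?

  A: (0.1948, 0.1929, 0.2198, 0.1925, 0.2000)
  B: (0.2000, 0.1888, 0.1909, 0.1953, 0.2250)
A

Both distributions are close to uniform, making this a harder comparison.

H(A) = 2.3201 bits
H(B) = 2.3189 bits

The distribution closer to uniform has higher entropy.
Answer: A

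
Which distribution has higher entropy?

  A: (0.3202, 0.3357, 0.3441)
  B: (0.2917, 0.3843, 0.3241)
A

Both distributions are close to uniform, making this a harder comparison.

H(A) = 1.5843 bits
H(B) = 1.5755 bits

The distribution closer to uniform has higher entropy.
Answer: A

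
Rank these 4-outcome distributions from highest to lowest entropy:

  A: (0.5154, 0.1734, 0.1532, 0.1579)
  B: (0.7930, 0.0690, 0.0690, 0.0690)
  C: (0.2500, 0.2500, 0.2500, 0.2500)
C > A > B

Key insight: Entropy is maximized by uniform distributions and minimized by concentrated distributions.

- Uniform distributions have maximum entropy log₂(4) = 2.0000 bits
- The more "peaked" or concentrated a distribution, the lower its entropy

Entropies:
  H(A) = 1.7663 bits
  H(B) = 1.0638 bits
  H(C) = 2.0000 bits

Ranking: C > A > B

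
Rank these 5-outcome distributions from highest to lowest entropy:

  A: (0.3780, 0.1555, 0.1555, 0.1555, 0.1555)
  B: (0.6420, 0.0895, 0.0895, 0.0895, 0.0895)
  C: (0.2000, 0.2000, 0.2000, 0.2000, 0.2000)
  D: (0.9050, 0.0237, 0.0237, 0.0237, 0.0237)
C > A > B > D

Key insight: Entropy is maximized by uniform distributions and minimized by concentrated distributions.

Entropies:
  H(A) = 2.2006 bits
  H(B) = 1.6570 bits
  H(C) = 2.3219 bits
  H(D) = 0.6429 bits

Ranking: C > A > B > D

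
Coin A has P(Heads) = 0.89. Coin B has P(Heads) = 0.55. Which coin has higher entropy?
B

For binary distributions, entropy is maximized at p=0.5 and decreases as p moves toward 0 or 1.

H(A) = H(0.89) = 0.4999 bits
H(B) = H(0.55) = 0.9928 bits

Distribution B (p=0.55) is closer to uniform (p=0.5), so it has higher entropy.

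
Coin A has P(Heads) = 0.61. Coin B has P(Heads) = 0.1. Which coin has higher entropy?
A

For binary distributions, entropy is maximized at p=0.5 and decreases as p moves toward 0 or 1.

H(A) = H(0.61) = 0.9648 bits
H(B) = H(0.1) = 0.4690 bits

Distribution A (p=0.61) is closer to uniform (p=0.5), so it has higher entropy.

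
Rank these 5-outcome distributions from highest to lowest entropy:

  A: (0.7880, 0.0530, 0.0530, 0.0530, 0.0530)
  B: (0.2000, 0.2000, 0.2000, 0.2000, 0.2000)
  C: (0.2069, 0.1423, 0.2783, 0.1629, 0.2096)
B > C > A

Key insight: Entropy is maximized by uniform distributions and minimized by concentrated distributions.

- Uniform distributions have maximum entropy log₂(5) = 2.3219 bits
- The more "peaked" or concentrated a distribution, the lower its entropy

Entropies:
  H(A) = 1.1693 bits
  H(B) = 2.3219 bits
  H(C) = 2.2831 bits

Ranking: B > C > A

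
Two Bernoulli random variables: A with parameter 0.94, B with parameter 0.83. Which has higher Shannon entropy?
B

For binary distributions, entropy is maximized at p=0.5 and decreases as p moves toward 0 or 1.

H(A) = H(0.94) = 0.3274 bits
H(B) = H(0.83) = 0.6577 bits

Distribution B (p=0.83) is closer to uniform (p=0.5), so it has higher entropy.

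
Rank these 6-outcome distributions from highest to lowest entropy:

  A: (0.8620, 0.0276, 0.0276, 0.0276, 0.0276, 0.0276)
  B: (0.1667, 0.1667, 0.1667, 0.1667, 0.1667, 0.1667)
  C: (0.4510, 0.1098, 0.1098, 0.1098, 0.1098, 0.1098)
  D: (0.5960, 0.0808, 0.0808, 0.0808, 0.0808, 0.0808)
B > C > D > A

Key insight: Entropy is maximized by uniform distributions and minimized by concentrated distributions.

Entropies:
  H(A) = 0.8994 bits
  H(B) = 2.5850 bits
  H(C) = 2.2678 bits
  H(D) = 1.9113 bits

Ranking: B > C > D > A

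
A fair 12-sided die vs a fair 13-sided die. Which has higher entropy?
13-sided die

Both are uniform distributions; for uniform over n outcomes, H = log₂(n). H(12-sided) = log₂(12) = 3.585 bits and H(13-sided) = log₂(13) = 3.700 bits. More outcomes in a uniform distribution means higher entropy.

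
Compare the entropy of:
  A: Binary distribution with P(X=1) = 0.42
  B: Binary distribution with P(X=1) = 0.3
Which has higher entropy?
A

For binary distributions, entropy is maximized at p=0.5 and decreases as p moves toward 0 or 1.

H(A) = H(0.42) = 0.9815 bits
H(B) = H(0.3) = 0.8813 bits

Distribution A (p=0.42) is closer to uniform (p=0.5), so it has higher entropy.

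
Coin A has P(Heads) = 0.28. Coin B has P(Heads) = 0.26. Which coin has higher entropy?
A

For binary distributions, entropy is maximized at p=0.5 and decreases as p moves toward 0 or 1.

H(A) = H(0.28) = 0.8555 bits
H(B) = H(0.26) = 0.8267 bits

Distribution A (p=0.28) is closer to uniform (p=0.5), so it has higher entropy.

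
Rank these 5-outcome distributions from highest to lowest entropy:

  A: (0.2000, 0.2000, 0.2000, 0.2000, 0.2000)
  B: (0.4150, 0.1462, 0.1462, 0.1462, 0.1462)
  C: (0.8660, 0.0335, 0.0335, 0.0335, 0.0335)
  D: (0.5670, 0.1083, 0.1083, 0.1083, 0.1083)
A > B > D > C

Key insight: Entropy is maximized by uniform distributions and minimized by concentrated distributions.

Entropies:
  H(A) = 2.3219 bits
  H(B) = 2.1491 bits
  H(C) = 0.8363 bits
  H(D) = 1.8530 bits

Ranking: A > B > D > C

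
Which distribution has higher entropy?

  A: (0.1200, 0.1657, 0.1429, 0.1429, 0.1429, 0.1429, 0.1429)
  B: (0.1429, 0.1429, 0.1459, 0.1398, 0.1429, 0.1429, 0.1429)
B

Both distributions are close to uniform, making this a harder comparison.

H(A) = 2.8021 bits
H(B) = 2.8073 bits

The distribution closer to uniform has higher entropy.
Answer: B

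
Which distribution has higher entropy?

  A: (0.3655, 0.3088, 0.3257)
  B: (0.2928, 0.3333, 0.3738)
A

Both distributions are close to uniform, making this a harder comparison.

H(A) = 1.5813 bits
H(B) = 1.5778 bits

The distribution closer to uniform has higher entropy.
Answer: A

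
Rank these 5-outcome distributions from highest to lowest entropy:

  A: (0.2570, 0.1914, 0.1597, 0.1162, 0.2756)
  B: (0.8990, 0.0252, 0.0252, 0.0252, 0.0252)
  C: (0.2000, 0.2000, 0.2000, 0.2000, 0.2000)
C > A > B

Key insight: Entropy is maximized by uniform distributions and minimized by concentrated distributions.

- Uniform distributions have maximum entropy log₂(5) = 2.3219 bits
- The more "peaked" or concentrated a distribution, the lower its entropy

Entropies:
  H(A) = 2.2563 bits
  H(B) = 0.6742 bits
  H(C) = 2.3219 bits

Ranking: C > A > B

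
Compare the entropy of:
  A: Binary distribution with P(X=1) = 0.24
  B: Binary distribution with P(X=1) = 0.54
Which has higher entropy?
B

For binary distributions, entropy is maximized at p=0.5 and decreases as p moves toward 0 or 1.

H(A) = H(0.24) = 0.7950 bits
H(B) = H(0.54) = 0.9954 bits

Distribution B (p=0.54) is closer to uniform (p=0.5), so it has higher entropy.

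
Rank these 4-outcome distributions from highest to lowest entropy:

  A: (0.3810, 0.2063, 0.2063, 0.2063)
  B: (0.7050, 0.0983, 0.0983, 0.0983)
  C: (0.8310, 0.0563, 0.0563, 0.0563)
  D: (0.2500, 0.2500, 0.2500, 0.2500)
D > A > B > C

Key insight: Entropy is maximized by uniform distributions and minimized by concentrated distributions.

Entropies:
  H(A) = 1.9398 bits
  H(B) = 1.3427 bits
  H(C) = 0.9233 bits
  H(D) = 2.0000 bits

Ranking: D > A > B > C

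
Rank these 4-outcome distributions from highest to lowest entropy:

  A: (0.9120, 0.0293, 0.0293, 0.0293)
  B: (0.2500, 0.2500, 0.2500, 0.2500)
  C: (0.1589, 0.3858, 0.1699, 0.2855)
B > C > A

Key insight: Entropy is maximized by uniform distributions and minimized by concentrated distributions.

- Uniform distributions have maximum entropy log₂(4) = 2.0000 bits
- The more "peaked" or concentrated a distribution, the lower its entropy

Entropies:
  H(A) = 0.5692 bits
  H(B) = 2.0000 bits
  H(C) = 1.9025 bits

Ranking: B > C > A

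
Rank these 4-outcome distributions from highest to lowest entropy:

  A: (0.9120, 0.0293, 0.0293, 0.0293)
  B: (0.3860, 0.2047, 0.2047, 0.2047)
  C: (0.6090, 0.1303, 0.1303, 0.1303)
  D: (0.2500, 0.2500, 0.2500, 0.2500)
D > B > C > A

Key insight: Entropy is maximized by uniform distributions and minimized by concentrated distributions.

Entropies:
  H(A) = 0.5692 bits
  H(B) = 1.9353 bits
  H(C) = 1.5852 bits
  H(D) = 2.0000 bits

Ranking: D > B > C > A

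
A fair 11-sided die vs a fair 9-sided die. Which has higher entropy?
11-sided die

Both are uniform distributions; for uniform over n outcomes, H = log₂(n). H(11-sided) = log₂(11) = 3.459 bits and H(9-sided) = log₂(9) = 3.170 bits. More outcomes in a uniform distribution means higher entropy.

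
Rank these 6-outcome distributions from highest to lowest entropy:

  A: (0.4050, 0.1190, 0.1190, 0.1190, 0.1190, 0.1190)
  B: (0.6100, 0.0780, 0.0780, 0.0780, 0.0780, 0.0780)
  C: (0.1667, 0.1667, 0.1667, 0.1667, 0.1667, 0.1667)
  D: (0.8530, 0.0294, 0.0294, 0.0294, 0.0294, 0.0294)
C > A > B > D

Key insight: Entropy is maximized by uniform distributions and minimized by concentrated distributions.

Entropies:
  H(A) = 2.3553 bits
  H(B) = 1.8704 bits
  H(C) = 2.5850 bits
  H(D) = 0.9436 bits

Ranking: C > A > B > D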